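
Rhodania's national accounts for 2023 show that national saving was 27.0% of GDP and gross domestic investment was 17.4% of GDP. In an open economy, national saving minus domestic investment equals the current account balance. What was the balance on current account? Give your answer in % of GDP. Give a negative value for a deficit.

9.6

S - I = CA (net lending to the rest of the world).
CA = S - I = 27.0 - 17.4 = 9.6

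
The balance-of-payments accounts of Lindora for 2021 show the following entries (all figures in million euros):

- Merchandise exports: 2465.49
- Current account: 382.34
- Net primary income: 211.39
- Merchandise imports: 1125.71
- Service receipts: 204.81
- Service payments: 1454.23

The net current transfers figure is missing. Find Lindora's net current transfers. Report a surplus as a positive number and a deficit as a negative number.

Current account = goods balance + services balance + net primary income + net secondary income
Sum of the known components = 301.75
Net current transfers = CA - (known components) = 382.34 - 301.75 = 80.59

80.59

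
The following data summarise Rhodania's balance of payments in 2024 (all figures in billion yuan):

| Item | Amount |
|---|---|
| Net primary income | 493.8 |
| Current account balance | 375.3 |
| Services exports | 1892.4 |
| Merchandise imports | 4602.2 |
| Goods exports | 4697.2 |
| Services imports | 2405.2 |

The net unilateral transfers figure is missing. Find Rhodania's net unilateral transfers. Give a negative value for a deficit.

299.3

Current account = goods balance + services balance + net primary income + net secondary income
Sum of the known components = 76.0
Net unilateral transfers = CA - (known components) = 375.3 - 76.0 = 299.3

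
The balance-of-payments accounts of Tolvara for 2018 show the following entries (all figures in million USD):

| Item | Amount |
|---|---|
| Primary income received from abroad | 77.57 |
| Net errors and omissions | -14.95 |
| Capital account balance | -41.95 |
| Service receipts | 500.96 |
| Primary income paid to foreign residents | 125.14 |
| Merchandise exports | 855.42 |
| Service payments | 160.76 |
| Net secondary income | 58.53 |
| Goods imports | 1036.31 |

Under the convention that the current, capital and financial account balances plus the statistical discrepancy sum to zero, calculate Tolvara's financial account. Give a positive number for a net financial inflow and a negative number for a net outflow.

-113.37

Goods balance = 855.42 - 1036.31 = -180.89
Services balance = 500.96 - 160.76 = 340.20
Trade balance (goods + services) = -180.89 + 340.20 = 159.31
Net primary income = 77.57 - 125.14 = -47.57
Net secondary income = 58.53
Current account = 159.31 + (-47.57) + 58.53 = 170.27
Financial account = -(170.27 + (-41.95) + (-14.95)) = -113.37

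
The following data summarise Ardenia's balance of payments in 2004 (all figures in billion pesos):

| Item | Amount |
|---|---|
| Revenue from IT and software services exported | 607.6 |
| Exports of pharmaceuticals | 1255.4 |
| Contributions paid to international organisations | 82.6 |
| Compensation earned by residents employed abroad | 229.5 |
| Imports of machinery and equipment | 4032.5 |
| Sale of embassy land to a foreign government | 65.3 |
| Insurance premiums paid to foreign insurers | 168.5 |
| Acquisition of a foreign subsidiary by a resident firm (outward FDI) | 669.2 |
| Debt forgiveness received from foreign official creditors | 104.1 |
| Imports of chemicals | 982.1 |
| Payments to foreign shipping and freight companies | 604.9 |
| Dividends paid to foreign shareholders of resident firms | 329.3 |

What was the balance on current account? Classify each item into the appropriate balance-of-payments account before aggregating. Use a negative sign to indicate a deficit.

-4107.4

Goods: -982.1 - 4032.5 + 1255.4 = -3759.2
Services: -604.9 + 607.6 - 168.5 = -165.8
Primary income: 229.5 - 329.3 = -99.8
Secondary income: -82.6
Current account = (-3759.2) + (-165.8) + (-99.8) + (-82.6) = -4107.4
(Excluded from the current account — capital account: sale of embassy land to a foreign government 65.3, debt forgiveness received from foreign official creditors 104.1; financial account: acquisition of a foreign subsidiary by a resident firm (outward FDI) 669.2.)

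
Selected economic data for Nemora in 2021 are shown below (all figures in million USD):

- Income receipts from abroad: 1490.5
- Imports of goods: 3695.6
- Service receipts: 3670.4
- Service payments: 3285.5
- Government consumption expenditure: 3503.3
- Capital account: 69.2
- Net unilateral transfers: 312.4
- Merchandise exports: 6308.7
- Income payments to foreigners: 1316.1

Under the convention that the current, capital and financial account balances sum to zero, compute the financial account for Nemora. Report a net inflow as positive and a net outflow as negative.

-3554.0

Goods balance = 6308.7 - 3695.6 = 2613.1
Services balance = 3670.4 - 3285.5 = 384.9
Trade balance (goods + services) = 2613.1 + 384.9 = 2998.0
Net primary income = 1490.5 - 1316.1 = 174.4
Net secondary income = 312.4
Current account = 2998.0 + 174.4 + 312.4 = 3484.8
Financial account = -(3484.8 + 69.2) = -3554.0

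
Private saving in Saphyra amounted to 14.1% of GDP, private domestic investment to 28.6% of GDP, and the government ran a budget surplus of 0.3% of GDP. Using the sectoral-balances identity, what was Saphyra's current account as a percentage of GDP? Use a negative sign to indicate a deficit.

-14.2

By the sectoral-balances identity, CA = (S_private - I) + (T - G).
Private balance = 14.1 - 28.6 = -14.5
Government balance (T - G) = 0.3
CA = -14.5 + 0.3 = -14.2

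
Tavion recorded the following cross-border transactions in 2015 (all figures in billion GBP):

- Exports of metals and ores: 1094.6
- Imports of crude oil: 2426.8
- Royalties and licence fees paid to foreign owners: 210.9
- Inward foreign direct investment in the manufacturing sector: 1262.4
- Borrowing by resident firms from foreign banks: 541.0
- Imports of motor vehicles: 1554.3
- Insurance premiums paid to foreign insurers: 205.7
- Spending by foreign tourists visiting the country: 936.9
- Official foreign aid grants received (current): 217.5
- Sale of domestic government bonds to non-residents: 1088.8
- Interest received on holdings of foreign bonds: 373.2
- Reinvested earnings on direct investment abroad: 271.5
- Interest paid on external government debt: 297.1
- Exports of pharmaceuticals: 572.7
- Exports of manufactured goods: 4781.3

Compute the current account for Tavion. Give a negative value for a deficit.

Goods: 572.7 + 4781.3 - 1554.3 + 1094.6 - 2426.8 = 2467.5
Services: 936.9 - 205.7 - 210.9 = 520.3
Primary income: -297.1 + 373.2 + 271.5 = 347.6
Secondary income: 217.5
Current account = 2467.5 + 520.3 + 347.6 + 217.5 = 3552.9
(Excluded from the current account — financial account: inward foreign direct investment in the manufacturing sector 1262.4, borrowing by resident firms from foreign banks 541.0, sale of domestic government bonds to non-residents 1088.8.)

3552.9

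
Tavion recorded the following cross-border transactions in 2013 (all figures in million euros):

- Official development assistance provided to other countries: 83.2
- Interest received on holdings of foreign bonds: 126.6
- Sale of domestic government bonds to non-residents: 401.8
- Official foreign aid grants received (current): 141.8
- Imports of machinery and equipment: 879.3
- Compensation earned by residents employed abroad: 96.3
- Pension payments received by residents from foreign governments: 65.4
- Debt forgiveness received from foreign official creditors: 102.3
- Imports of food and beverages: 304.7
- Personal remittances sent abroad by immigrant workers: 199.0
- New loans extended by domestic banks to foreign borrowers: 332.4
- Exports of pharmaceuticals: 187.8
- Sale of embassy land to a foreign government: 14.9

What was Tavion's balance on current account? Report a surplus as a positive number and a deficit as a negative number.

Goods: -879.3 - 304.7 + 187.8 = -996.2
Primary income: 96.3 + 126.6 = 222.9
Secondary income: 65.4 - 83.2 - 199.0 + 141.8 = -75.0
Current account = (-996.2) + 222.9 + (-75.0) = -848.3
(Excluded from the current account — financial account: sale of domestic government bonds to non-residents 401.8, new loans extended by domestic banks to foreign borrowers 332.4; capital account: debt forgiveness received from foreign official creditors 102.3, sale of embassy land to a foreign government 14.9.)

-848.3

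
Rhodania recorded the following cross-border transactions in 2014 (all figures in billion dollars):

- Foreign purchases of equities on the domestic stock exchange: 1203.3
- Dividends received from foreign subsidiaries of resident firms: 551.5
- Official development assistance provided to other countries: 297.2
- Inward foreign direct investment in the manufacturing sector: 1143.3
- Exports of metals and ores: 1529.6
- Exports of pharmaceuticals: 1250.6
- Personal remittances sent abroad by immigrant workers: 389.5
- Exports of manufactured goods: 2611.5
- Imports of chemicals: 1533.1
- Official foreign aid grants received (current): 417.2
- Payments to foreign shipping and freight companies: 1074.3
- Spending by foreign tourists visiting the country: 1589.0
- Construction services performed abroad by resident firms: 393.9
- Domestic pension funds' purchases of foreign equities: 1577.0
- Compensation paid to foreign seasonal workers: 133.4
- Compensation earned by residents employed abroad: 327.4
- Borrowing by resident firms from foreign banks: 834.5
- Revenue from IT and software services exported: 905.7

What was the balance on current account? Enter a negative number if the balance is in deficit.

6148.9

Goods: 1250.6 + 1529.6 + 2611.5 - 1533.1 = 3858.6
Services: 393.9 + 1589.0 - 1074.3 + 905.7 = 1814.3
Primary income: 551.5 + 327.4 - 133.4 = 745.5
Secondary income: 417.2 - 389.5 - 297.2 = -269.5
Current account = 3858.6 + 1814.3 + 745.5 + (-269.5) = 6148.9
(Excluded from the current account — financial account: foreign purchases of equities on the domestic stock exchange 1203.3, inward foreign direct investment in the manufacturing sector 1143.3, domestic pension funds' purchases of foreign equities 1577.0, borrowing by resident firms from foreign banks 834.5.)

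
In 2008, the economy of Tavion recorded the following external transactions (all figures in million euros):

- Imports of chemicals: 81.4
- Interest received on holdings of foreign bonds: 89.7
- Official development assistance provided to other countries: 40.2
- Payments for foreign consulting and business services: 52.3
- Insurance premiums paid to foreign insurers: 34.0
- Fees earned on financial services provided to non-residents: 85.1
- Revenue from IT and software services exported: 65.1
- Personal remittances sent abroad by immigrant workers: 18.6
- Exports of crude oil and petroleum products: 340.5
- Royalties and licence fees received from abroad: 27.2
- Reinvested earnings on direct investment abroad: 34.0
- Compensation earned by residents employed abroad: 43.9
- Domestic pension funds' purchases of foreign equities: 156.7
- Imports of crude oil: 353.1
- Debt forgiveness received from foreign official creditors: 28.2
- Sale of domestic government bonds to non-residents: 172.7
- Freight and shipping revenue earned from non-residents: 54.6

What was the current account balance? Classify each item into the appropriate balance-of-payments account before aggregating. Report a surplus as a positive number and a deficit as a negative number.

Goods: -81.4 - 353.1 + 340.5 = -94.0
Services: -52.3 + 54.6 + 27.2 - 34.0 + 65.1 + 85.1 = 145.7
Primary income: 43.9 + 34.0 + 89.7 = 167.6
Secondary income: -40.2 - 18.6 = -58.8
Current account = (-94.0) + 145.7 + 167.6 + (-58.8) = 160.5
(Excluded from the current account — financial account: domestic pension funds' purchases of foreign equities 156.7, sale of domestic government bonds to non-residents 172.7; capital account: debt forgiveness received from foreign official creditors 28.2.)

160.5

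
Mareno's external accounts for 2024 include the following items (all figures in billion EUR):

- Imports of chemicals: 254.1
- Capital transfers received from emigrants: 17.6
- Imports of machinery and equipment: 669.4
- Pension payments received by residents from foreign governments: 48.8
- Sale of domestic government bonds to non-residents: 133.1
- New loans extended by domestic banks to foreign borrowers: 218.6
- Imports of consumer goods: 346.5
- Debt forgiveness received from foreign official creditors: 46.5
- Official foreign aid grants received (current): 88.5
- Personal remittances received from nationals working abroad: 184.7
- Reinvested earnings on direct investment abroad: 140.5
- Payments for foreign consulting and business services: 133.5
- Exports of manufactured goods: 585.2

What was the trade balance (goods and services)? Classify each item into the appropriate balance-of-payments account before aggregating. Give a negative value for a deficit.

Goods: 585.2 - 669.4 - 254.1 - 346.5 = -684.8
Services: -133.5
Trade balance = -684.8 + (-133.5) = -818.3
(Excluded from the trade balance — capital account: capital transfers received from emigrants 17.6, debt forgiveness received from foreign official creditors 46.5; secondary income: pension payments received by residents from foreign governments 48.8, official foreign aid grants received (current) 88.5, personal remittances received from nationals working abroad 184.7; financial account: sale of domestic government bonds to non-residents 133.1, new loans extended by domestic banks to foreign borrowers 218.6; primary income: reinvested earnings on direct investment abroad 140.5.)

-818.3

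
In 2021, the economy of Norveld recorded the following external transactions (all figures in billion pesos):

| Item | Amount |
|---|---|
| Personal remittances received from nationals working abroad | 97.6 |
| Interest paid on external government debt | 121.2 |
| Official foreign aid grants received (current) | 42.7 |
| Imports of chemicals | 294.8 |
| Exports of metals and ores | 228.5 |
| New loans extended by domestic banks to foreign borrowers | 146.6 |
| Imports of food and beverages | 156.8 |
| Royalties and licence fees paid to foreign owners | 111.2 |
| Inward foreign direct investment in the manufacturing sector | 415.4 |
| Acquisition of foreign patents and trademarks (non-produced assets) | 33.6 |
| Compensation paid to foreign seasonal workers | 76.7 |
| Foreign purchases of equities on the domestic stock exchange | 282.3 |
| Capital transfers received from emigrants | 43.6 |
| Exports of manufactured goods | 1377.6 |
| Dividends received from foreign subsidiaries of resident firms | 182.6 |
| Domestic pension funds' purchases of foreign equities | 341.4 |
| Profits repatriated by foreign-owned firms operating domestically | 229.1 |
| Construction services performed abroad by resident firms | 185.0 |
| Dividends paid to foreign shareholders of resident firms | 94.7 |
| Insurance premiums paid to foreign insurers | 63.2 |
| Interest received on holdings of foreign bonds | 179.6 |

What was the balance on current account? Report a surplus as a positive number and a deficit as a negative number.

Goods: -294.8 + 228.5 - 156.8 + 1377.6 = 1154.5
Services: 185.0 - 63.2 - 111.2 = 10.6
Primary income: -229.1 - 94.7 + 179.6 - 76.7 - 121.2 + 182.6 = -159.5
Secondary income: 42.7 + 97.6 = 140.3
Current account = 1154.5 + 10.6 + (-159.5) + 140.3 = 1145.9
(Excluded from the current account — financial account: new loans extended by domestic banks to foreign borrowers 146.6, inward foreign direct investment in the manufacturing sector 415.4, foreign purchases of equities on the domestic stock exchange 282.3, domestic pension funds' purchases of foreign equities 341.4; capital account: acquisition of foreign patents and trademarks (non-produced assets) 33.6, capital transfers received from emigrants 43.6.)

1145.9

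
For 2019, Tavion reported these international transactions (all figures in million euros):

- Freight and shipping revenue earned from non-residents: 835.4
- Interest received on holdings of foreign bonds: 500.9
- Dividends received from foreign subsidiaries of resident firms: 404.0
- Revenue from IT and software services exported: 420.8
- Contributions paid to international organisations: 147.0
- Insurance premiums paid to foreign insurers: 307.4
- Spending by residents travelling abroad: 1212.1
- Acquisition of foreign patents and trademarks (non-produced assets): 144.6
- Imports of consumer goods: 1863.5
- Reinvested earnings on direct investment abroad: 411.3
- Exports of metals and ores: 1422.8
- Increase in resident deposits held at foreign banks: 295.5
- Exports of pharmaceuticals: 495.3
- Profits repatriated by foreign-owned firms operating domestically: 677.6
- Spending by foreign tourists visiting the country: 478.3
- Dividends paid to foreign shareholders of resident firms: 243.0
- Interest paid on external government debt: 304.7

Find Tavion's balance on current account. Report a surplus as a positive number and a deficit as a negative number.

213.5

Goods: 495.3 - 1863.5 + 1422.8 = 54.6
Services: -1212.1 + 835.4 - 307.4 + 478.3 + 420.8 = 215.0
Primary income: -677.6 + 404.0 + 500.9 - 243.0 + 411.3 - 304.7 = 90.9
Secondary income: -147.0
Current account = 54.6 + 215.0 + 90.9 + (-147.0) = 213.5
(Excluded from the current account — capital account: acquisition of foreign patents and trademarks (non-produced assets) 144.6; financial account: increase in resident deposits held at foreign banks 295.5.)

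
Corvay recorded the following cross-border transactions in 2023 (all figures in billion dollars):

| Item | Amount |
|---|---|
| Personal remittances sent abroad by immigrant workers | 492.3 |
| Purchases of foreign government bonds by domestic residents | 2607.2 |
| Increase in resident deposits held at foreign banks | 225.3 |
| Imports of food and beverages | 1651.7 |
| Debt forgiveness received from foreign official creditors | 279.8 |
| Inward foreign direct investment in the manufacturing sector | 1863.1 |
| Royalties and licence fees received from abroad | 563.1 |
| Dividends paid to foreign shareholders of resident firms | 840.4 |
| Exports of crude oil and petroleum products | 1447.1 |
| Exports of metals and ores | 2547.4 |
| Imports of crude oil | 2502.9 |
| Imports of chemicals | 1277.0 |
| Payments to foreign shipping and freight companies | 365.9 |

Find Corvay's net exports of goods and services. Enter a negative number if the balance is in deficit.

Goods: -2502.9 + 2547.4 + 1447.1 - 1651.7 - 1277.0 = -1437.1
Services: -365.9 + 563.1 = 197.2
Trade balance = -1437.1 + 197.2 = -1239.9
(Excluded from the trade balance — secondary income: personal remittances sent abroad by immigrant workers 492.3; financial account: purchases of foreign government bonds by domestic residents 2607.2, increase in resident deposits held at foreign banks 225.3, inward foreign direct investment in the manufacturing sector 1863.1; capital account: debt forgiveness received from foreign official creditors 279.8; primary income: dividends paid to foreign shareholders of resident firms 840.4.)

-1239.9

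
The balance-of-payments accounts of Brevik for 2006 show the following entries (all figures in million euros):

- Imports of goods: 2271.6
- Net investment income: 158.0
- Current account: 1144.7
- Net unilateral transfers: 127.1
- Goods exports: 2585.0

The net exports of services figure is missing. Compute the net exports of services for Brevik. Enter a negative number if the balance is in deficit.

546.2

Current account = goods balance + services balance + net primary income + net secondary income
Sum of the known components = 598.5
Net exports of services = CA - (known components) = 1144.7 - 598.5 = 546.2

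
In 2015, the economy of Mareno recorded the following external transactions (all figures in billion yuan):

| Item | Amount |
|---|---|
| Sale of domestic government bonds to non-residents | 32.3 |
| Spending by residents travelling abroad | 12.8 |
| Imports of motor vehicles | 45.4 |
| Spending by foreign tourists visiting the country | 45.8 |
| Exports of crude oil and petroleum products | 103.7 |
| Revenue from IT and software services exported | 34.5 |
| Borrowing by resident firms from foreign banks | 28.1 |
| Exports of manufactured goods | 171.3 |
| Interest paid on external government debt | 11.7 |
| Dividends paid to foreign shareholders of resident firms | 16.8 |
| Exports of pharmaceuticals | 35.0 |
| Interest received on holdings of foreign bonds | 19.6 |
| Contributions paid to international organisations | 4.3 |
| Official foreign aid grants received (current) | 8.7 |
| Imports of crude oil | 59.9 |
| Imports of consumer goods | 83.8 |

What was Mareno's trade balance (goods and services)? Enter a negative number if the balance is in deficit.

Goods: -59.9 + 171.3 + 103.7 - 45.4 - 83.8 + 35.0 = 120.9
Services: 34.5 - 12.8 + 45.8 = 67.5
Trade balance = 120.9 + 67.5 = 188.4
(Excluded from the trade balance — financial account: sale of domestic government bonds to non-residents 32.3, borrowing by resident firms from foreign banks 28.1; primary income: interest paid on external government debt 11.7, dividends paid to foreign shareholders of resident firms 16.8, interest received on holdings of foreign bonds 19.6; secondary income: contributions paid to international organisations 4.3, official foreign aid grants received (current) 8.7.)

188.4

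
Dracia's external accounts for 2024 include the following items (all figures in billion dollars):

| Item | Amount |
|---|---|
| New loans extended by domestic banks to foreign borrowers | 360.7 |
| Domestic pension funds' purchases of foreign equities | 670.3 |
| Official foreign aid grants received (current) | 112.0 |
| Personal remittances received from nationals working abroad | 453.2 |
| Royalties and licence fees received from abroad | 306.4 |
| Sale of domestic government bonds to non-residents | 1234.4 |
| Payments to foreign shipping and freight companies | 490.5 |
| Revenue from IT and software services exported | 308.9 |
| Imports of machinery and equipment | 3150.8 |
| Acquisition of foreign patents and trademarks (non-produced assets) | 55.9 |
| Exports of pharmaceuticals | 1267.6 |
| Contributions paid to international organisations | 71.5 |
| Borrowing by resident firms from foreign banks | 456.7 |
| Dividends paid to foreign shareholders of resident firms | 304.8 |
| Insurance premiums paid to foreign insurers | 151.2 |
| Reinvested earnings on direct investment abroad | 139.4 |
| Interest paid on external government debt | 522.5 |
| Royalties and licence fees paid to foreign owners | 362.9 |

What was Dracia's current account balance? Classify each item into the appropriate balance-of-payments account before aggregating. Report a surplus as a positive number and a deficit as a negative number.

-2466.7

Goods: 1267.6 - 3150.8 = -1883.2
Services: -490.5 - 151.2 + 306.4 + 308.9 - 362.9 = -389.3
Primary income: -304.8 - 522.5 + 139.4 = -687.9
Secondary income: -71.5 + 112.0 + 453.2 = 493.7
Current account = (-1883.2) + (-389.3) + (-687.9) + 493.7 = -2466.7
(Excluded from the current account — financial account: new loans extended by domestic banks to foreign borrowers 360.7, domestic pension funds' purchases of foreign equities 670.3, sale of domestic government bonds to non-residents 1234.4, borrowing by resident firms from foreign banks 456.7; capital account: acquisition of foreign patents and trademarks (non-produced assets) 55.9.)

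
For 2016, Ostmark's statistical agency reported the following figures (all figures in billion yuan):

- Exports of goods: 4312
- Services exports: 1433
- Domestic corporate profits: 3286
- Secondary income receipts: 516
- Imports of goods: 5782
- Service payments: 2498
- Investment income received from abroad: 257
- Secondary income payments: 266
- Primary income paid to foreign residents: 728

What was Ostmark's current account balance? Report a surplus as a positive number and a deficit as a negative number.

-2756

Goods balance = 4312 - 5782 = -1470
Services balance = 1433 - 2498 = -1065
Trade balance (goods + services) = -1470 + (-1065) = -2535
Net primary income = 257 - 728 = -471
Net secondary income = 516 - 266 = 250
Current account = -2535 + (-471) + 250 = -2756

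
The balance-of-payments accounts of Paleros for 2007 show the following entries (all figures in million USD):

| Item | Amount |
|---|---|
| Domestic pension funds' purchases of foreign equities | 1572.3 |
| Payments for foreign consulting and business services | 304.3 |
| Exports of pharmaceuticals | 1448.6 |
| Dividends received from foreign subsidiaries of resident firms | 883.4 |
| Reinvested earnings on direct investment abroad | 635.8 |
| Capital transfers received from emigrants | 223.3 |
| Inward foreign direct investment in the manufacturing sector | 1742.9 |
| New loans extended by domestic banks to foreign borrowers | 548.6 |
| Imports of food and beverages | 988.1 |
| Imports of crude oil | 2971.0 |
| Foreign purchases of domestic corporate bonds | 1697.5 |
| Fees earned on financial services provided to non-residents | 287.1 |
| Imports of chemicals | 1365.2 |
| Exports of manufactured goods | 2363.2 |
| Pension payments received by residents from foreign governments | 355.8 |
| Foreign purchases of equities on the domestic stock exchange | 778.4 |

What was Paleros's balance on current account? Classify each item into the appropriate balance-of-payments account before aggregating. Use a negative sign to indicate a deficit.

Goods: -1365.2 + 1448.6 - 988.1 + 2363.2 - 2971.0 = -1512.5
Services: -304.3 + 287.1 = -17.2
Primary income: 635.8 + 883.4 = 1519.2
Secondary income: 355.8
Current account = (-1512.5) + (-17.2) + 1519.2 + 355.8 = 345.3
(Excluded from the current account — financial account: domestic pension funds' purchases of foreign equities 1572.3, inward foreign direct investment in the manufacturing sector 1742.9, new loans extended by domestic banks to foreign borrowers 548.6, foreign purchases of domestic corporate bonds 1697.5, foreign purchases of equities on the domestic stock exchange 778.4; capital account: capital transfers received from emigrants 223.3.)

345.3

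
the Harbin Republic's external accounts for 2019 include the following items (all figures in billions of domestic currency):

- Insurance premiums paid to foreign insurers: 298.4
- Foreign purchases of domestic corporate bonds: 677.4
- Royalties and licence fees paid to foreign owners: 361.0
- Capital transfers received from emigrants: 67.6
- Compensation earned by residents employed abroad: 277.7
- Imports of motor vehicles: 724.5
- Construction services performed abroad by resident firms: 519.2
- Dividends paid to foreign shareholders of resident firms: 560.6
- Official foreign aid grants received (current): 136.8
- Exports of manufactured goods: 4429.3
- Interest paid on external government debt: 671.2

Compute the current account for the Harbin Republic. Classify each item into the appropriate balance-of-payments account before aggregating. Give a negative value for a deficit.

2747.3

Goods: 4429.3 - 724.5 = 3704.8
Services: -361.0 + 519.2 - 298.4 = -140.2
Primary income: 277.7 - 560.6 - 671.2 = -954.1
Secondary income: 136.8
Current account = 3704.8 + (-140.2) + (-954.1) + 136.8 = 2747.3
(Excluded from the current account — financial account: foreign purchases of domestic corporate bonds 677.4; capital account: capital transfers received from emigrants 67.6.)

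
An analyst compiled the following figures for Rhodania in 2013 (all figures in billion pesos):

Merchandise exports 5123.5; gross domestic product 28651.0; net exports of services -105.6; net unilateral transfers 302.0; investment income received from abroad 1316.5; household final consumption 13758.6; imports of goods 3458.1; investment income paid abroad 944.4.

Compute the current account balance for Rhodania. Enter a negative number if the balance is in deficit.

Goods balance = 5123.5 - 3458.1 = 1665.4
Services balance = -105.6
Trade balance (goods + services) = 1665.4 + (-105.6) = 1559.8
Net primary income = 1316.5 - 944.4 = 372.1
Net secondary income = 302.0
Current account = 1559.8 + 372.1 + 302.0 = 2233.9

2233.9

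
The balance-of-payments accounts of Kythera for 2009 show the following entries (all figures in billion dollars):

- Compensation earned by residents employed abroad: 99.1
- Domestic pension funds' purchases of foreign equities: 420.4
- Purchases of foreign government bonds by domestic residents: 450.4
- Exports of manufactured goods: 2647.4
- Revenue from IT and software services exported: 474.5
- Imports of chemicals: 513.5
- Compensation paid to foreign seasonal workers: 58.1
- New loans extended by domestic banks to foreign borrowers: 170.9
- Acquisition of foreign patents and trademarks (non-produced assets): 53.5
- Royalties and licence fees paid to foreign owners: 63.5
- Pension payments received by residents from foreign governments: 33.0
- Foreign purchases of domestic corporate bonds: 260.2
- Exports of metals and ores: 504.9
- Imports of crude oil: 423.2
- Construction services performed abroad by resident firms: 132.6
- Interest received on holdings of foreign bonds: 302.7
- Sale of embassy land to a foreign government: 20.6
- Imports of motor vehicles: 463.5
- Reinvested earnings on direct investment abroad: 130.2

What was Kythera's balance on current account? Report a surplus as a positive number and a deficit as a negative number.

Goods: -513.5 + 504.9 - 423.2 - 463.5 + 2647.4 = 1752.1
Services: 132.6 - 63.5 + 474.5 = 543.6
Primary income: 130.2 + 302.7 + 99.1 - 58.1 = 473.9
Secondary income: 33.0
Current account = 1752.1 + 543.6 + 473.9 + 33.0 = 2802.6
(Excluded from the current account — financial account: domestic pension funds' purchases of foreign equities 420.4, purchases of foreign government bonds by domestic residents 450.4, new loans extended by domestic banks to foreign borrowers 170.9, foreign purchases of domestic corporate bonds 260.2; capital account: acquisition of foreign patents and trademarks (non-produced assets) 53.5, sale of embassy land to a foreign government 20.6.)

2802.6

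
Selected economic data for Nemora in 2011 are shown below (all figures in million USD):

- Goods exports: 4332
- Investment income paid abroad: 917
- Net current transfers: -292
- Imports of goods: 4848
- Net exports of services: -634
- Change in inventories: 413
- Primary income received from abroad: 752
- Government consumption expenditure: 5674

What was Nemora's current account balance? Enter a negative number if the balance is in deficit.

Goods balance = 4332 - 4848 = -516
Services balance = -634
Trade balance (goods + services) = -516 + (-634) = -1150
Net primary income = 752 - 917 = -165
Net secondary income = -292
Current account = -1150 + (-165) + (-292) = -1607

-1607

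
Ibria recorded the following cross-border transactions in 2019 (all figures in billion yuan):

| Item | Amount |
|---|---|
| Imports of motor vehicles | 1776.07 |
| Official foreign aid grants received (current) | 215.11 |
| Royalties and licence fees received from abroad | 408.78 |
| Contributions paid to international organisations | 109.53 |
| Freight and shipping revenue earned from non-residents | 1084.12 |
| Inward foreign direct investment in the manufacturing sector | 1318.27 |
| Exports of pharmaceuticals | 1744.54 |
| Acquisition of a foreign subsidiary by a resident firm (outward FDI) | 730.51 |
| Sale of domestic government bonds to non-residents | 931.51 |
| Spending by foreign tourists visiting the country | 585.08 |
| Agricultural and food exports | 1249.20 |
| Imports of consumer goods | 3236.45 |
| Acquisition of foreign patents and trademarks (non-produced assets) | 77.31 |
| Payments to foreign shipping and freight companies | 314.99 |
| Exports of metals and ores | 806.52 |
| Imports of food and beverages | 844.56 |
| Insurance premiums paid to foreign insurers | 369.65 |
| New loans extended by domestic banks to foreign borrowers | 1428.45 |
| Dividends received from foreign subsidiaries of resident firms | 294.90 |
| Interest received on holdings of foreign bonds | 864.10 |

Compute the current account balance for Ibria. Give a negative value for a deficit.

601.10

Goods: 806.52 - 3236.45 + 1249.20 + 1744.54 - 1776.07 - 844.56 = -2056.82
Services: -369.65 + 1084.12 + 408.78 + 585.08 - 314.99 = 1393.34
Primary income: 864.10 + 294.90 = 1159.00
Secondary income: 215.11 - 109.53 = 105.58
Current account = (-2056.82) + 1393.34 + 1159.00 + 105.58 = 601.10
(Excluded from the current account — financial account: inward foreign direct investment in the manufacturing sector 1318.27, acquisition of a foreign subsidiary by a resident firm (outward FDI) 730.51, sale of domestic government bonds to non-residents 931.51, new loans extended by domestic banks to foreign borrowers 1428.45; capital account: acquisition of foreign patents and trademarks (non-produced assets) 77.31.)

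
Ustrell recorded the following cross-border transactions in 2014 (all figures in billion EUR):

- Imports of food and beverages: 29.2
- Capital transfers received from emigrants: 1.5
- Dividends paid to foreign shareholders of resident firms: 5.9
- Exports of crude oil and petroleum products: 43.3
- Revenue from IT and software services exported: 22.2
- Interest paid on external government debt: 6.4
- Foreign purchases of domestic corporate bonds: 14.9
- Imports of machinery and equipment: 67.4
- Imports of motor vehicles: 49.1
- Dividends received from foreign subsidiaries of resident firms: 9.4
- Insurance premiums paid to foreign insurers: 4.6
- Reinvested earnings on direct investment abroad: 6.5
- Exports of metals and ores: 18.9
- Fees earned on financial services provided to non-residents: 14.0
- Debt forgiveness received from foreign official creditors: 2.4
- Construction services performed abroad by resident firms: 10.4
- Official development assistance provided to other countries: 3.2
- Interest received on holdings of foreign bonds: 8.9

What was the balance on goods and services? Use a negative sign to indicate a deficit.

-41.5

Goods: -67.4 - 49.1 + 18.9 - 29.2 + 43.3 = -83.5
Services: 14.0 + 10.4 + 22.2 - 4.6 = 42.0
Trade balance = -83.5 + 42.0 = -41.5
(Excluded from the trade balance — capital account: capital transfers received from emigrants 1.5, debt forgiveness received from foreign official creditors 2.4; primary income: dividends paid to foreign shareholders of resident firms 5.9, interest paid on external government debt 6.4, dividends received from foreign subsidiaries of resident firms 9.4, reinvested earnings on direct investment abroad 6.5, interest received on holdings of foreign bonds 8.9; financial account: foreign purchases of domestic corporate bonds 14.9; secondary income: official development assistance provided to other countries 3.2.)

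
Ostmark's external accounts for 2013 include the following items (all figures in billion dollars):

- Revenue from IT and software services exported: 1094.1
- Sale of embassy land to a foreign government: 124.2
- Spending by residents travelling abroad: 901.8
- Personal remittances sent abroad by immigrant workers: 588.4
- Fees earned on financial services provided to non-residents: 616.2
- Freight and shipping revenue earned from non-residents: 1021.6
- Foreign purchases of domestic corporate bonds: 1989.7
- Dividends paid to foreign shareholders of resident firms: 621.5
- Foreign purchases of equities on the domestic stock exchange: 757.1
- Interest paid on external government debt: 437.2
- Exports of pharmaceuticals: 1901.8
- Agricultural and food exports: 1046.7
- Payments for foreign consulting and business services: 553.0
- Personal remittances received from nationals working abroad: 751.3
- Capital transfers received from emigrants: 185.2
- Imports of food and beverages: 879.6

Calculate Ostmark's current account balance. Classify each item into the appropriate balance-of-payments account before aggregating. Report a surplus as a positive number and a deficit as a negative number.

2450.2

Goods: 1046.7 - 879.6 + 1901.8 = 2068.9
Services: -901.8 + 1021.6 + 616.2 - 553.0 + 1094.1 = 1277.1
Primary income: -437.2 - 621.5 = -1058.7
Secondary income: -588.4 + 751.3 = 162.9
Current account = 2068.9 + 1277.1 + (-1058.7) + 162.9 = 2450.2
(Excluded from the current account — capital account: sale of embassy land to a foreign government 124.2, capital transfers received from emigrants 185.2; financial account: foreign purchases of domestic corporate bonds 1989.7, foreign purchases of equities on the domestic stock exchange 757.1.)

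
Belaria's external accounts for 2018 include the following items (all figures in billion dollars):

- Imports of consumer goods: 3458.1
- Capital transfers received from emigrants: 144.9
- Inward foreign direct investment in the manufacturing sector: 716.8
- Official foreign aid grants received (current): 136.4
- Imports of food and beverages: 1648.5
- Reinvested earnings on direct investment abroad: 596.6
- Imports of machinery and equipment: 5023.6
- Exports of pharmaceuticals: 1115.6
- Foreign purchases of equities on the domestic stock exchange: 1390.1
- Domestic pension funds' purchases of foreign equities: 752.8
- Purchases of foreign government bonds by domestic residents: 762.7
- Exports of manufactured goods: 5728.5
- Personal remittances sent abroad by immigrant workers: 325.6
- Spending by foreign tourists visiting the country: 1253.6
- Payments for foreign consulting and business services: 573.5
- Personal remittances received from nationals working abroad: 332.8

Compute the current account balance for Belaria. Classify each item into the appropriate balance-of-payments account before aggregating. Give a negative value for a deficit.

Goods: 5728.5 - 5023.6 + 1115.6 - 1648.5 - 3458.1 = -3286.1
Services: 1253.6 - 573.5 = 680.1
Primary income: 596.6
Secondary income: -325.6 + 136.4 + 332.8 = 143.6
Current account = (-3286.1) + 680.1 + 596.6 + 143.6 = -1865.8
(Excluded from the current account — capital account: capital transfers received from emigrants 144.9; financial account: inward foreign direct investment in the manufacturing sector 716.8, foreign purchases of equities on the domestic stock exchange 1390.1, domestic pension funds' purchases of foreign equities 752.8, purchases of foreign government bonds by domestic residents 762.7.)

-1865.8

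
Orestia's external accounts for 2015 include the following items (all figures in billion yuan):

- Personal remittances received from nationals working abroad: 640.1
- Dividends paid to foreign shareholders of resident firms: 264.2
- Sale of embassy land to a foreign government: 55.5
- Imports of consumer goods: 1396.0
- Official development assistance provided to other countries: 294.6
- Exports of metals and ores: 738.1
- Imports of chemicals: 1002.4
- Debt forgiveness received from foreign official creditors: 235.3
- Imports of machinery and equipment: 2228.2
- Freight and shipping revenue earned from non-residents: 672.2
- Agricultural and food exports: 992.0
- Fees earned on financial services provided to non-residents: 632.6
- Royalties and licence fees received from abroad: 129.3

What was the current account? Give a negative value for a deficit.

Goods: -2228.2 - 1002.4 + 992.0 - 1396.0 + 738.1 = -2896.5
Services: 632.6 + 129.3 + 672.2 = 1434.1
Primary income: -264.2
Secondary income: -294.6 + 640.1 = 345.5
Current account = (-2896.5) + 1434.1 + (-264.2) + 345.5 = -1381.1
(Excluded from the current account — capital account: sale of embassy land to a foreign government 55.5, debt forgiveness received from foreign official creditors 235.3.)

-1381.1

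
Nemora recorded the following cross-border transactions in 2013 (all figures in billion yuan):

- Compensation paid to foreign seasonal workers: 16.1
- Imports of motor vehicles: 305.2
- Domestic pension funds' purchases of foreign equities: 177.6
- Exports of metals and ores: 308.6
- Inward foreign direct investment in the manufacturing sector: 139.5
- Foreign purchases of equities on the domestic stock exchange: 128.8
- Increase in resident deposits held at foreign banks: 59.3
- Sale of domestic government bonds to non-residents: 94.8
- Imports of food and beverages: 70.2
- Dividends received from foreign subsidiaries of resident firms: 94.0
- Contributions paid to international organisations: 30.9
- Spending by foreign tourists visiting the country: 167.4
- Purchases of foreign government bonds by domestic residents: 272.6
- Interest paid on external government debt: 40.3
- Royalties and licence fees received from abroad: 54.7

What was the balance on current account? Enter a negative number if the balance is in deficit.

162.0

Goods: -305.2 - 70.2 + 308.6 = -66.8
Services: 167.4 + 54.7 = 222.1
Primary income: -16.1 + 94.0 - 40.3 = 37.6
Secondary income: -30.9
Current account = (-66.8) + 222.1 + 37.6 + (-30.9) = 162.0
(Excluded from the current account — financial account: domestic pension funds' purchases of foreign equities 177.6, inward foreign direct investment in the manufacturing sector 139.5, foreign purchases of equities on the domestic stock exchange 128.8, increase in resident deposits held at foreign banks 59.3, sale of domestic government bonds to non-residents 94.8, purchases of foreign government bonds by domestic residents 272.6.)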